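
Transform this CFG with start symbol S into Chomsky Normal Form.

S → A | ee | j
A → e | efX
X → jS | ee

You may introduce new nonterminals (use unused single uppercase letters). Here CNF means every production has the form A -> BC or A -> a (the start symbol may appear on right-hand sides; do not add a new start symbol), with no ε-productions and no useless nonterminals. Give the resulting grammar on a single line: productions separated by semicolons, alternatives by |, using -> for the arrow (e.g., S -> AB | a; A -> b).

S -> e | j | BB | BF; B -> e; C -> f; D -> j; F -> CX; X -> BB | DS

No ε-productions.
After unit-elimination: S -> e | j | ee | efX; A -> e | efX; X -> ee | jS.
TERM: introduce B -> e, C -> f, D -> j and substitute in every rule of length ≥2.
BIN: A -> BCX becomes A -> BE, E -> CX; S -> BCX becomes S -> BF, F -> CX.
Drop unreachable/unproductive: A.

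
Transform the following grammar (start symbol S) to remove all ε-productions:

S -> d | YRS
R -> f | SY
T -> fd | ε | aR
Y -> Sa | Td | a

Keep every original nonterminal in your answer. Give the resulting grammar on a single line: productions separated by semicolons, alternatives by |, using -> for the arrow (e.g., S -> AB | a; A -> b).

S -> d | YRS; R -> f | SY; T -> aR | fd; Y -> a | d | Sa | Td

Nullable set: {T}.
Drop T -> ε.
Y -> Td: T nullable, giving Td | d.
Unchanged (no nullable symbols): S -> YRS; S -> d; R -> SY; R -> f; T -> aR; T -> fd; Y -> Sa; Y -> a.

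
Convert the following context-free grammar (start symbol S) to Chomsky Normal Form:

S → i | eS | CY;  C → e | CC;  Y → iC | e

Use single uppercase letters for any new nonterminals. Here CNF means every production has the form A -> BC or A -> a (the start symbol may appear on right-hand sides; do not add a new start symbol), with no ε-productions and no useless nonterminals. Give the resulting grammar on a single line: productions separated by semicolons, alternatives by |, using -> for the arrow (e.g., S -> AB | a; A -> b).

S -> i | AS | CY; A -> e; B -> i; C -> e | CC; Y -> e | BC

No ε-productions.
No unit productions to eliminate.
TERM: introduce A -> e, B -> i and substitute in every rule of length ≥2.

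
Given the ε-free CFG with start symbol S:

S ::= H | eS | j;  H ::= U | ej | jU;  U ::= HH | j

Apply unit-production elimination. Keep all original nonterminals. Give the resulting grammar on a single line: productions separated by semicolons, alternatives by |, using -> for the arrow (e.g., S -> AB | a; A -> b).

S -> j | HH | eS | ej | jU; H -> j | HH | ej | jU; U -> j | HH

Unit productions: H->U, S->H.
Unit pairs (A ⇒* B via units): (H,U), (S,H), (S,U).
S: inherits non-unit rules of {H, S, U} → HH | eS | ej | j | jU.
H: inherits non-unit rules of {H, U} → HH | ej | j | jU.
U: inherits non-unit rules of {U} → HH | j.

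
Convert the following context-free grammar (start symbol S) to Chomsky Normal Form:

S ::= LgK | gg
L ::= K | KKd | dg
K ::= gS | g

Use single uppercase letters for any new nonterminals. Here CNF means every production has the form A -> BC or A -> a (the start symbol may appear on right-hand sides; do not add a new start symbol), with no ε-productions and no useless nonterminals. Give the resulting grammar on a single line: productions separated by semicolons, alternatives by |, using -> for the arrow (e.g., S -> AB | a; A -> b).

S -> AA | LD; A -> g; B -> d; C -> KB; D -> AK; K -> g | AS; L -> g | AS | BA | KC

No ε-productions.
After unit-elimination: S -> gg | LgK; K -> g | gS; L -> g | dg | gS | KKd.
TERM: introduce B -> d, A -> g and substitute in every rule of length ≥2.
BIN: L -> KKB becomes L -> KC, C -> KB; S -> LAK becomes S -> LD, D -> AK.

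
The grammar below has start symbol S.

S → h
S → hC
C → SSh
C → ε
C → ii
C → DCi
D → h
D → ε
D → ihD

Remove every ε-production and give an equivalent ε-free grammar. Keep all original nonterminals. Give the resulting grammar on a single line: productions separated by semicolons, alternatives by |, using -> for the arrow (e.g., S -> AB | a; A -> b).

Nullable set: {C, D}.
S -> hC: C nullable, giving h | hC.
Drop C -> ε.
C -> DCi: D, C nullable, giving Ci | DCi | Di | i.
Drop D -> ε.
D -> ihD: D nullable, giving ih | ihD.
Unchanged (no nullable symbols): S -> h; C -> SSh; C -> ii; D -> h.

S -> h | hC; C -> i | Ci | Di | ii | DCi | SSh; D -> h | ih | ihD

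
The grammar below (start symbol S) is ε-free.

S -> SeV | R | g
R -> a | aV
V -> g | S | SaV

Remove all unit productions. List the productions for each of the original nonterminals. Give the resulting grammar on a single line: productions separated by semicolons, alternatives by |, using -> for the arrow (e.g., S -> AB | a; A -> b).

S -> a | g | aV | SeV; R -> a | aV; V -> a | g | aV | SaV | SeV

Unit productions: S->R, V->S.
Unit pairs (A ⇒* B via units): (S,R), (V,R), (V,S).
S: inherits non-unit rules of {R, S} → SeV | a | aV | g.
R: inherits non-unit rules of {R} → a | aV.
V: inherits non-unit rules of {R, S, V} → SaV | SeV | a | aV | g.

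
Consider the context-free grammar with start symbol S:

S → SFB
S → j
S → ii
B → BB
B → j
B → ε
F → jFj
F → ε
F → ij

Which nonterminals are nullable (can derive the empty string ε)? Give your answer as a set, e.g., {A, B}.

{B, F}

Directly nullable (have an ε-rule): {B, F}.
Not nullable: S — each has a terminal in every rule's right-hand side or depends on a non-nullable symbol.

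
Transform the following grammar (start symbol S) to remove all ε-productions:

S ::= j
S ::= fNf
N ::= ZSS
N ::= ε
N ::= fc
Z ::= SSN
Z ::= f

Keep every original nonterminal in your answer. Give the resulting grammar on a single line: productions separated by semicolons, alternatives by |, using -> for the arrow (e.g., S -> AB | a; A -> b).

Nullable set: {N}.
S -> fNf: N nullable, giving fNf | ff.
Drop N -> ε.
Z -> SSN: N nullable, giving SS | SSN.
Unchanged (no nullable symbols): S -> j; N -> ZSS; N -> fc; Z -> f.

S -> j | ff | fNf; N -> fc | ZSS; Z -> f | SS | SSN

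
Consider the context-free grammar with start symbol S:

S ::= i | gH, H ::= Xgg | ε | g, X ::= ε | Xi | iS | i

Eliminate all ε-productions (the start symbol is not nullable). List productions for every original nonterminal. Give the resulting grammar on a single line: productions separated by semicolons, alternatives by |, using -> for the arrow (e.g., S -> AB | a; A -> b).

S -> g | i | gH; H -> g | gg | Xgg; X -> i | Xi | iS

Nullable set: {H, X}.
S -> gH: H nullable, giving g | gH.
Drop H -> ε.
H -> Xgg: X nullable, giving Xgg | gg.
Drop X -> ε.
X -> Xi: X nullable, giving Xi | i.
Unchanged (no nullable symbols): S -> i; H -> g; X -> i; X -> iS.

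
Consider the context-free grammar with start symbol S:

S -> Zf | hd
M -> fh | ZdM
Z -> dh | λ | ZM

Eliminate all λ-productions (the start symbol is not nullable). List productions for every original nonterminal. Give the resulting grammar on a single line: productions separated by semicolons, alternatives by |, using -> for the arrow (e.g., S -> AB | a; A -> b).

S -> f | Zf | hd; M -> dM | fh | ZdM; Z -> M | ZM | dh

Nullable set: {Z}.
S -> Zf: Z nullable, giving Zf | f.
M -> ZdM: Z nullable, giving ZdM | dM.
Drop Z -> λ.
Z -> ZM: Z nullable, giving M | ZM.
Unchanged (no nullable symbols): S -> hd; M -> fh; Z -> dh.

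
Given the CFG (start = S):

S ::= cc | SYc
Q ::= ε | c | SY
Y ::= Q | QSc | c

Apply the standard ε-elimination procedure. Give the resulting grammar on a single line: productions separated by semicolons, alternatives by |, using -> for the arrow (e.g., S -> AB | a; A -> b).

Nullable set: {Q, Y}.
S -> SYc: Y nullable, giving SYc | Sc.
Drop Q -> ε.
Q -> SY: Y nullable, giving S | SY.
Y -> Q: Q nullable, giving Q.
Y -> QSc: Q nullable, giving QSc | Sc.
Unchanged (no nullable symbols): S -> cc; Q -> c; Y -> c.

S -> Sc | cc | SYc; Q -> S | c | SY; Y -> Q | c | Sc | QSc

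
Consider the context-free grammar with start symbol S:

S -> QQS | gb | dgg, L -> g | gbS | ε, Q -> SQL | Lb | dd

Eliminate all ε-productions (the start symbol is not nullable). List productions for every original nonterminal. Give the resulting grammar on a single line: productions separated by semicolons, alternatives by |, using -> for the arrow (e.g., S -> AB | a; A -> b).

S -> gb | QQS | dgg; L -> g | gbS; Q -> b | Lb | SQ | dd | SQL

Nullable set: {L}.
Drop L -> ε.
Q -> Lb: L nullable, giving Lb | b.
Q -> SQL: L nullable, giving SQ | SQL.
Unchanged (no nullable symbols): S -> QQS; S -> dgg; S -> gb; L -> g; L -> gbS; Q -> dd.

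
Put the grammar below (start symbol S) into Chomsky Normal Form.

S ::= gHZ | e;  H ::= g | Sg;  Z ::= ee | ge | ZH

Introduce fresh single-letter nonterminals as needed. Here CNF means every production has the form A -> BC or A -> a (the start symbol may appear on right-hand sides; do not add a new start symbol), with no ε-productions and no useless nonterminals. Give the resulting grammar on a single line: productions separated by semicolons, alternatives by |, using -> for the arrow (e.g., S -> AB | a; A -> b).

No ε-productions.
No unit productions to eliminate.
TERM: introduce B -> e, A -> g and substitute in every rule of length ≥2.
BIN: S -> AHZ becomes S -> AC, C -> HZ.

S -> e | AC; A -> g; B -> e; C -> HZ; H -> g | SA; Z -> AB | BB | ZH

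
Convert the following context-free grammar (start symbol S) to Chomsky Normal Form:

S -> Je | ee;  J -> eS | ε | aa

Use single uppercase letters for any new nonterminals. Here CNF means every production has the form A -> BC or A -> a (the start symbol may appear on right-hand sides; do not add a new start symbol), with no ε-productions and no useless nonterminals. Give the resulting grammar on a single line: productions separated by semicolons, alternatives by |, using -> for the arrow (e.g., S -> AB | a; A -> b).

S -> e | BB | JB; A -> a; B -> e; J -> AA | BS

Nullable: {J}; after ε-elimination: S -> e | Je | ee; J -> aa | eS.
No unit productions to eliminate.
TERM: introduce A -> a, B -> e and substitute in every rule of length ≥2.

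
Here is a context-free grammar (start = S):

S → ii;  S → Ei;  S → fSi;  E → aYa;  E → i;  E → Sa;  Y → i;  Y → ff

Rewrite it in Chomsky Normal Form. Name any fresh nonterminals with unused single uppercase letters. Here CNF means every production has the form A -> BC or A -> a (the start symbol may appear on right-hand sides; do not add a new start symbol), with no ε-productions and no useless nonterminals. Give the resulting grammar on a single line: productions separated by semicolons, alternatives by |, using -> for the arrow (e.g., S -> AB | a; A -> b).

No ε-productions.
No unit productions to eliminate.
TERM: introduce A -> a, C -> f, B -> i and substitute in every rule of length ≥2.
BIN: E -> AYA becomes E -> AD, D -> YA; S -> CSB becomes S -> CF, F -> SB.

S -> BB | CF | EB; A -> a; B -> i; C -> f; D -> YA; E -> i | AD | SA; F -> SB; Y -> i | CC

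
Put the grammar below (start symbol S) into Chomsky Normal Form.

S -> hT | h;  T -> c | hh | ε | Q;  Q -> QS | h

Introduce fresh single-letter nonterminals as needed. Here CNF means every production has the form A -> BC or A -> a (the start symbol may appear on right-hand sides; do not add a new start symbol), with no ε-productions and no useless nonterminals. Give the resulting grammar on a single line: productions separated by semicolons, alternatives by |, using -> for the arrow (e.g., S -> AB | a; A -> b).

Nullable: {T}; after ε-elimination: S -> h | hT; Q -> h | QS; T -> Q | c | hh.
After unit-elimination: S -> h | hT; Q -> h | QS; T -> c | h | QS | hh.
TERM: introduce A -> h and substitute in every rule of length ≥2.

S -> h | AT; A -> h; Q -> h | QS; T -> c | h | AA | QS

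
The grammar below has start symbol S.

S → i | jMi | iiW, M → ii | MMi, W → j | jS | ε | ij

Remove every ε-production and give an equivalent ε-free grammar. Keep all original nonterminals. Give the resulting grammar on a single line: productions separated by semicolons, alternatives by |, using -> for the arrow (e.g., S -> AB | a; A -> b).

Nullable set: {W}.
S -> iiW: W nullable, giving ii | iiW.
Drop W -> ε.
Unchanged (no nullable symbols): S -> i; S -> jMi; M -> MMi; M -> ii; W -> ij; W -> j; W -> jS.

S -> i | ii | iiW | jMi; M -> ii | MMi; W -> j | ij | jS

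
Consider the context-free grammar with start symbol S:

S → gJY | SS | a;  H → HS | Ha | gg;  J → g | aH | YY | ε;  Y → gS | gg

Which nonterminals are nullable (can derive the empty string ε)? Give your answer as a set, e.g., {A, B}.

Directly nullable (have an ε-rule): {J}.
Not nullable: H, S, Y — each has a terminal in every rule's right-hand side or depends on a non-nullable symbol.

{J}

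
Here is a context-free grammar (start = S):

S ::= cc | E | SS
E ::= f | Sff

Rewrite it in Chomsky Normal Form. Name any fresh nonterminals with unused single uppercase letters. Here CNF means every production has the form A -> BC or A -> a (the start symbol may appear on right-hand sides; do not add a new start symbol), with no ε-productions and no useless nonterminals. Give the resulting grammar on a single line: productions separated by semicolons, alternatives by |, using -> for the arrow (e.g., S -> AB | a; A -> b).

No ε-productions.
After unit-elimination: S -> f | SS | cc | Sff; E -> f | Sff.
TERM: introduce B -> c, A -> f and substitute in every rule of length ≥2.
BIN: E -> SAA becomes E -> SC, C -> AA; S -> SAA becomes S -> SD, D -> AA.
Drop unreachable/unproductive: E.

S -> f | BB | SD | SS; A -> f; B -> c; D -> AA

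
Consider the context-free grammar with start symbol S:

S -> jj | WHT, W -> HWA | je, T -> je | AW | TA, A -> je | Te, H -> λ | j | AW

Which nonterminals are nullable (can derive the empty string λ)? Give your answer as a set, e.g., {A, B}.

Directly nullable (have an ε-rule): {H}.
Not nullable: A, S, T, W — each has a terminal in every rule's right-hand side or depends on a non-nullable symbol.

{H}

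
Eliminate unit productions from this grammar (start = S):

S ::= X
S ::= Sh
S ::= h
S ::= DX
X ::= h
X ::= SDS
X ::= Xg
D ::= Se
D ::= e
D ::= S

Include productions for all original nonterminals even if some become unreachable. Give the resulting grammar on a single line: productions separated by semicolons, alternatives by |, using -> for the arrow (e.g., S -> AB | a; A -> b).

Unit productions: D->S, S->X.
Unit pairs (A ⇒* B via units): (D,S), (D,X), (S,X).
S: inherits non-unit rules of {S, X} → DX | SDS | Sh | Xg | h.
D: inherits non-unit rules of {D, S, X} → DX | SDS | Se | Sh | Xg | e | h.
X: inherits non-unit rules of {X} → SDS | Xg | h.

S -> h | DX | Sh | Xg | SDS; D -> e | h | DX | Se | Sh | Xg | SDS; X -> h | Xg | SDS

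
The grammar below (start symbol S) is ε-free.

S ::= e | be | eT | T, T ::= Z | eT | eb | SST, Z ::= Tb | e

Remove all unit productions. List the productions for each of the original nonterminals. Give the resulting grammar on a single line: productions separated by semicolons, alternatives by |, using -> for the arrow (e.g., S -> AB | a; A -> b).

S -> e | Tb | be | eT | eb | SST; T -> e | Tb | eT | eb | SST; Z -> e | Tb

Unit productions: S->T, T->Z.
Unit pairs (A ⇒* B via units): (S,T), (S,Z), (T,Z).
S: inherits non-unit rules of {S, T, Z} → SST | Tb | be | e | eT | eb.
T: inherits non-unit rules of {T, Z} → SST | Tb | e | eT | eb.
Z: inherits non-unit rules of {Z} → Tb | e.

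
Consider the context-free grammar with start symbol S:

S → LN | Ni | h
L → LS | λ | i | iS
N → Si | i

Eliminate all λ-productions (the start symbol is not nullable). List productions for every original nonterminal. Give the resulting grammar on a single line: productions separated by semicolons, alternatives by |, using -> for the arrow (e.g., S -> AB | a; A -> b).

S -> N | h | LN | Ni; L -> S | i | LS | iS; N -> i | Si

Nullable set: {L}.
S -> LN: L nullable, giving LN | N.
Drop L -> λ.
L -> LS: L nullable, giving LS | S.
Unchanged (no nullable symbols): S -> Ni; S -> h; L -> i; L -> iS; N -> Si; N -> i.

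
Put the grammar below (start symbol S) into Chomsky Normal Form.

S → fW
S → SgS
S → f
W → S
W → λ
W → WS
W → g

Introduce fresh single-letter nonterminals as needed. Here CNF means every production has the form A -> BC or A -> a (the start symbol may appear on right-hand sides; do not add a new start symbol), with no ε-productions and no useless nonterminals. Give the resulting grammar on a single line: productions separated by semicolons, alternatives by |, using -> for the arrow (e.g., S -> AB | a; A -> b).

Nullable: {W}; after ε-elimination: S -> f | fW | SgS; W -> S | g | WS.
After unit-elimination: S -> f | fW | SgS; W -> f | g | WS | fW | SgS.
TERM: introduce B -> f, A -> g and substitute in every rule of length ≥2.
BIN: S -> SAS becomes S -> SC, C -> AS; W -> SAS becomes W -> SD, D -> AS.

S -> f | BW | SC; A -> g; B -> f; C -> AS; D -> AS; W -> f | g | BW | SD | WS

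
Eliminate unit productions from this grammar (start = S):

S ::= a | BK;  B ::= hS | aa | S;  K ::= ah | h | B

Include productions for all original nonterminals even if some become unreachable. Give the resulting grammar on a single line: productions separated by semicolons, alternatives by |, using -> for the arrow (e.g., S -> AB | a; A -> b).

S -> a | BK; B -> a | BK | aa | hS; K -> a | h | BK | aa | ah | hS

Unit productions: B->S, K->B.
Unit pairs (A ⇒* B via units): (B,S), (K,B), (K,S).
S: inherits non-unit rules of {S} → BK | a.
B: inherits non-unit rules of {B, S} → BK | a | aa | hS.
K: inherits non-unit rules of {B, K, S} → BK | a | aa | ah | h | hS.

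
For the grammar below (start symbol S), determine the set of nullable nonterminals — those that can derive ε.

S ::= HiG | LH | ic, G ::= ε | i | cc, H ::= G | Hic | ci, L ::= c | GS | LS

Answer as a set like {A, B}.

{G, H}

Directly nullable (have an ε-rule): {G}.
H is nullable via H -> G (every symbol on the right is already known nullable).
Not nullable: L, S — each has a terminal in every rule's right-hand side or depends on a non-nullable symbol.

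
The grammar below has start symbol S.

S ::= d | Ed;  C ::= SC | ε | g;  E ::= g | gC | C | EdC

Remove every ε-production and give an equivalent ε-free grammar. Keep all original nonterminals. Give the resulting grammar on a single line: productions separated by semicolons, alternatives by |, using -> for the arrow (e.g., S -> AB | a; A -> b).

S -> d | Ed; C -> S | g | SC; E -> C | d | g | Ed | dC | gC | EdC

Nullable set: {C, E}.
S -> Ed: E nullable, giving Ed | d.
Drop C -> ε.
C -> SC: C nullable, giving S | SC.
E -> C: C nullable, giving C.
E -> EdC: E, C nullable, giving Ed | EdC | d | dC.
E -> gC: C nullable, giving g | gC.
Unchanged (no nullable symbols): S -> d; C -> g; E -> g.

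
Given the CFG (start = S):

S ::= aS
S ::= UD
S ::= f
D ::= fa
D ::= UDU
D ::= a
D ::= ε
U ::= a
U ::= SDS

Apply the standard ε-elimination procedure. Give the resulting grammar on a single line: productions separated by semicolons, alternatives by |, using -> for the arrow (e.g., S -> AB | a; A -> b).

S -> U | f | UD | aS; D -> a | UU | fa | UDU; U -> a | SS | SDS

Nullable set: {D}.
S -> UD: D nullable, giving U | UD.
Drop D -> ε.
D -> UDU: D nullable, giving UDU | UU.
U -> SDS: D nullable, giving SDS | SS.
Unchanged (no nullable symbols): S -> aS; S -> f; D -> a; D -> fa; U -> a.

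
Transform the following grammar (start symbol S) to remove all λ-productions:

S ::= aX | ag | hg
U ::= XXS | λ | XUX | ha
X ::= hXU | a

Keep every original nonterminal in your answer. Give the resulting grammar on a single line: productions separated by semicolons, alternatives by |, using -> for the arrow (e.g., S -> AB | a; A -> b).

S -> aX | ag | hg; U -> XX | ha | XUX | XXS; X -> a | hX | hXU

Nullable set: {U}.
Drop U -> λ.
U -> XUX: U nullable, giving XUX | XX.
X -> hXU: U nullable, giving hX | hXU.
Unchanged (no nullable symbols): S -> aX; S -> ag; S -> hg; U -> XXS; U -> ha; X -> a.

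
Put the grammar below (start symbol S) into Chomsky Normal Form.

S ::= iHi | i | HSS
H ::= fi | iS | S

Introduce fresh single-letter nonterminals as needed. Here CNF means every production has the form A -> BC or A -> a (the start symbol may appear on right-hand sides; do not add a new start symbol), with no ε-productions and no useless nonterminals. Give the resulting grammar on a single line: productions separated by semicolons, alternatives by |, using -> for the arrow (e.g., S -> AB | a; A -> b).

No ε-productions.
After unit-elimination: S -> i | HSS | iHi; H -> i | fi | iS | HSS | iHi.
TERM: introduce A -> f, B -> i and substitute in every rule of length ≥2.
BIN: H -> BHB becomes H -> BC, C -> HB; H -> HSS becomes H -> HD, D -> SS; S -> BHB becomes S -> BE, E -> HB; S -> HSS becomes S -> HF, F -> SS.

S -> i | BE | HF; A -> f; B -> i; C -> HB; D -> SS; E -> HB; F -> SS; H -> i | AB | BC | BS | HD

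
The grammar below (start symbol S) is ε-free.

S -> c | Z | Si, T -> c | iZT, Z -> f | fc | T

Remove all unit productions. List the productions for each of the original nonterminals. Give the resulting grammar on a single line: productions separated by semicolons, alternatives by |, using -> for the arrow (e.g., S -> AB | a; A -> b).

Unit productions: S->Z, Z->T.
Unit pairs (A ⇒* B via units): (S,T), (S,Z), (Z,T).
S: inherits non-unit rules of {S, T, Z} → Si | c | f | fc | iZT.
T: inherits non-unit rules of {T} → c | iZT.
Z: inherits non-unit rules of {T, Z} → c | f | fc | iZT.

S -> c | f | Si | fc | iZT; T -> c | iZT; Z -> c | f | fc | iZT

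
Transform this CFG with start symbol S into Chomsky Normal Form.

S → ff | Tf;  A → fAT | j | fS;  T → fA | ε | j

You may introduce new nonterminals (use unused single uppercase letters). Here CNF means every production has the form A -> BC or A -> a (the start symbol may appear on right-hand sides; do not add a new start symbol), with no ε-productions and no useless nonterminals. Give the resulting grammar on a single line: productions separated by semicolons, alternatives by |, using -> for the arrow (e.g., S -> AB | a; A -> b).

Nullable: {T}; after ε-elimination: S -> f | Tf | ff; A -> j | fA | fS | fAT; T -> j | fA.
No unit productions to eliminate.
TERM: introduce B -> f and substitute in every rule of length ≥2.
BIN: A -> BAT becomes A -> BC, C -> AT.

S -> f | BB | TB; A -> j | BA | BC | BS; B -> f; C -> AT; T -> j | BA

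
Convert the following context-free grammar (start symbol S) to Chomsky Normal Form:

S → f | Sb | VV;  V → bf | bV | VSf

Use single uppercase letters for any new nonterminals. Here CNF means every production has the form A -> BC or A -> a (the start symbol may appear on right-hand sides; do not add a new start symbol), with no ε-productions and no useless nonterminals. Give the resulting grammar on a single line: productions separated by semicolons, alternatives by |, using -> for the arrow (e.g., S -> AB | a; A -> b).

S -> f | SA | VV; A -> b; B -> f; C -> SB; V -> AB | AV | VC

No ε-productions.
No unit productions to eliminate.
TERM: introduce A -> b, B -> f and substitute in every rule of length ≥2.
BIN: V -> VSB becomes V -> VC, C -> SB.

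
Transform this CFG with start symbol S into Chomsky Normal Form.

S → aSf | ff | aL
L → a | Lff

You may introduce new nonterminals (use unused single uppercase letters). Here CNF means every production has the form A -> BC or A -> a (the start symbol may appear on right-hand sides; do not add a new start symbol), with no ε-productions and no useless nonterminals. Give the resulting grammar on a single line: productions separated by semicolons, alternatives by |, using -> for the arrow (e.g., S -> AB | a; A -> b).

No ε-productions.
No unit productions to eliminate.
TERM: introduce B -> a, A -> f and substitute in every rule of length ≥2.
BIN: L -> LAA becomes L -> LC, C -> AA; S -> BSA becomes S -> BD, D -> SA.

S -> AA | BD | BL; A -> f; B -> a; C -> AA; D -> SA; L -> a | LC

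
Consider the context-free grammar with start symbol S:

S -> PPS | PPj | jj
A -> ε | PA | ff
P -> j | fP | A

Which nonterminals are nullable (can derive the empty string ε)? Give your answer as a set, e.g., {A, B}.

Directly nullable (have an ε-rule): {A}.
P is nullable via P -> A (every symbol on the right is already known nullable).
Not nullable: S — each has a terminal in every rule's right-hand side or depends on a non-nullable symbol.

{A, P}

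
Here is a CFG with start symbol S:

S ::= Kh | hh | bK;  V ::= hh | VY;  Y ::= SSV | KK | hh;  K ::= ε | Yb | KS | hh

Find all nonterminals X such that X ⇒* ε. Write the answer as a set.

{K, Y}

Directly nullable (have an ε-rule): {K}.
Y is nullable via Y -> KK (every symbol on the right is already known nullable).
Not nullable: S, V — each has a terminal in every rule's right-hand side or depends on a non-nullable symbol.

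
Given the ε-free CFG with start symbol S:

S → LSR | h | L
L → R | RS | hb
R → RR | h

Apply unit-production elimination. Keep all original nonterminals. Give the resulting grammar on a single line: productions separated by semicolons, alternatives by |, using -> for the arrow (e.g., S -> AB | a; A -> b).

Unit productions: L->R, S->L.
Unit pairs (A ⇒* B via units): (L,R), (S,L), (S,R).
S: inherits non-unit rules of {L, R, S} → LSR | RR | RS | h | hb.
L: inherits non-unit rules of {L, R} → RR | RS | h | hb.
R: inherits non-unit rules of {R} → RR | h.

S -> h | RR | RS | hb | LSR; L -> h | RR | RS | hb; R -> h | RR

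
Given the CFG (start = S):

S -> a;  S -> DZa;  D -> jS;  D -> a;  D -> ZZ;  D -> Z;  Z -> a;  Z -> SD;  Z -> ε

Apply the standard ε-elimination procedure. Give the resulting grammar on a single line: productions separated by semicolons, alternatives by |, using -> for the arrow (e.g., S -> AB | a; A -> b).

Nullable set: {D, Z}.
S -> DZa: D, Z nullable, giving DZa | Da | Za | a.
D -> Z: Z nullable, giving Z.
D -> ZZ: Z, Z nullable, giving Z | ZZ.
Drop Z -> ε.
Z -> SD: D nullable, giving S | SD.
Unchanged (no nullable symbols): S -> a; D -> a; D -> jS; Z -> a.

S -> a | Da | Za | DZa; D -> Z | a | ZZ | jS; Z -> S | a | SD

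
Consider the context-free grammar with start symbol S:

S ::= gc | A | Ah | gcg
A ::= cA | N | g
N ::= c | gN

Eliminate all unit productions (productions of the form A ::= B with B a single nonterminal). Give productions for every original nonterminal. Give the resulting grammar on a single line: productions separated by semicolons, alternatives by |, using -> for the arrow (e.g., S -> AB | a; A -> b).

S -> c | g | Ah | cA | gN | gc | gcg; A -> c | g | cA | gN; N -> c | gN

Unit productions: A->N, S->A.
Unit pairs (A ⇒* B via units): (A,N), (S,A), (S,N).
S: inherits non-unit rules of {A, N, S} → Ah | c | cA | g | gN | gc | gcg.
A: inherits non-unit rules of {A, N} → c | cA | g | gN.
N: inherits non-unit rules of {N} → c | gN.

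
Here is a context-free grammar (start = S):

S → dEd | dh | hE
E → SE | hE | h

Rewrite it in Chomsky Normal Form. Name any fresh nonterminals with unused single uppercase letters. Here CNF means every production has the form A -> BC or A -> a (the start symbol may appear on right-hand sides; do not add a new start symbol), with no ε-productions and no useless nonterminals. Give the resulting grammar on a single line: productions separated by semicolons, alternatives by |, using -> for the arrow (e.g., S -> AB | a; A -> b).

S -> AE | BA | BC; A -> h; B -> d; C -> EB; E -> h | AE | SE

No ε-productions.
No unit productions to eliminate.
TERM: introduce B -> d, A -> h and substitute in every rule of length ≥2.
BIN: S -> BEB becomes S -> BC, C -> EB.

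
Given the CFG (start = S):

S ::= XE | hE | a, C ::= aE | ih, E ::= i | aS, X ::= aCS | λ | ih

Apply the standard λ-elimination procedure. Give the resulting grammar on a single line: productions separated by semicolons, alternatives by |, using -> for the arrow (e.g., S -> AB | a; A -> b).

Nullable set: {X}.
S -> XE: X nullable, giving E | XE.
Drop X -> λ.
Unchanged (no nullable symbols): S -> a; S -> hE; C -> aE; C -> ih; E -> aS; E -> i; X -> aCS; X -> ih.

S -> E | a | XE | hE; C -> aE | ih; E -> i | aS; X -> ih | aCS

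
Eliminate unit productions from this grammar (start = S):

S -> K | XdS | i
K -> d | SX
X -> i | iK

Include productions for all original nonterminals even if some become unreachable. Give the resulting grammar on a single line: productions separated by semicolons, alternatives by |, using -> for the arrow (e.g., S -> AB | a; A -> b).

Unit productions: S->K.
Unit pairs (A ⇒* B via units): (S,K).
S: inherits non-unit rules of {K, S} → SX | XdS | d | i.
K: inherits non-unit rules of {K} → SX | d.
X: inherits non-unit rules of {X} → i | iK.

S -> d | i | SX | XdS; K -> d | SX; X -> i | iK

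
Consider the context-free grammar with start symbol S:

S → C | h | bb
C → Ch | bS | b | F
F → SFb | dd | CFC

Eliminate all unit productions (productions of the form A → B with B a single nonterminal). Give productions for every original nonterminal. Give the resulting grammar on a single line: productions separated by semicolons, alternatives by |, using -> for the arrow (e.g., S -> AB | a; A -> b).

S -> b | h | Ch | bS | bb | dd | CFC | SFb; C -> b | Ch | bS | dd | CFC | SFb; F -> dd | CFC | SFb

Unit productions: C->F, S->C.
Unit pairs (A ⇒* B via units): (C,F), (S,C), (S,F).
S: inherits non-unit rules of {C, F, S} → CFC | Ch | SFb | b | bS | bb | dd | h.
C: inherits non-unit rules of {C, F} → CFC | Ch | SFb | b | bS | dd.
F: inherits non-unit rules of {F} → CFC | SFb | dd.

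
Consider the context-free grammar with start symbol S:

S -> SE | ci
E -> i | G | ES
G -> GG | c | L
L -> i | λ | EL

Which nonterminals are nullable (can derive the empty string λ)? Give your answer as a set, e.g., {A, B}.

{E, G, L}

Directly nullable (have an ε-rule): {L}.
G is nullable via G -> L (every symbol on the right is already known nullable).
E is nullable via E -> G (every symbol on the right is already known nullable).
Not nullable: S — each has a terminal in every rule's right-hand side or depends on a non-nullable symbol.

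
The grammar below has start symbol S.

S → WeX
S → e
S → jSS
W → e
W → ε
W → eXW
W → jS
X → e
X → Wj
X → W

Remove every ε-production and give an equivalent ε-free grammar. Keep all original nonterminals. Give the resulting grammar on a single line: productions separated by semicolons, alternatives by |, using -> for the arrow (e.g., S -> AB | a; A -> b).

Nullable set: {W, X}.
S -> WeX: W, X nullable, giving We | WeX | e | eX.
Drop W -> ε.
W -> eXW: X, W nullable, giving e | eW | eX | eXW.
X -> W: W nullable, giving W.
X -> Wj: W nullable, giving Wj | j.
Unchanged (no nullable symbols): S -> e; S -> jSS; W -> e; W -> jS; X -> e.

S -> e | We | eX | WeX | jSS; W -> e | eW | eX | jS | eXW; X -> W | e | j | Wj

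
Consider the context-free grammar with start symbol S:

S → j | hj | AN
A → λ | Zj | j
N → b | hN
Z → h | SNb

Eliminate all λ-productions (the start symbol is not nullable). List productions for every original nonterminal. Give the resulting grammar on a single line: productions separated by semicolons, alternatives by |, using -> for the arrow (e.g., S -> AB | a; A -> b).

S -> N | j | AN | hj; A -> j | Zj; N -> b | hN; Z -> h | SNb

Nullable set: {A}.
S -> AN: A nullable, giving AN | N.
Drop A -> λ.
Unchanged (no nullable symbols): S -> hj; S -> j; A -> Zj; A -> j; N -> b; N -> hN; Z -> SNb; Z -> h.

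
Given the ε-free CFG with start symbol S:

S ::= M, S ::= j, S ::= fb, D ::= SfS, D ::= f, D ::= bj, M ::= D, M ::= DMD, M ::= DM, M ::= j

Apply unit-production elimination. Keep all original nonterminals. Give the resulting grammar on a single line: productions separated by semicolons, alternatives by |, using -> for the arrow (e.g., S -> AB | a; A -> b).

S -> f | j | DM | bj | fb | DMD | SfS; D -> f | bj | SfS; M -> f | j | DM | bj | DMD | SfS

Unit productions: M->D, S->M.
Unit pairs (A ⇒* B via units): (M,D), (S,D), (S,M).
S: inherits non-unit rules of {D, M, S} → DM | DMD | SfS | bj | f | fb | j.
D: inherits non-unit rules of {D} → SfS | bj | f.
M: inherits non-unit rules of {D, M} → DM | DMD | SfS | bj | f | j.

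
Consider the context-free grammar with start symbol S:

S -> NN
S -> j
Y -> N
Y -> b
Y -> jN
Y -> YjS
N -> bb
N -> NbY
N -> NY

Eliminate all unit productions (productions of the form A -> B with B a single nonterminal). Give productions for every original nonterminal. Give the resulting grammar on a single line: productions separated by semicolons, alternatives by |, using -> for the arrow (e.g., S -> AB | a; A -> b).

S -> j | NN; N -> NY | bb | NbY; Y -> b | NY | bb | jN | NbY | YjS

Unit productions: Y->N.
Unit pairs (A ⇒* B via units): (Y,N).
S: inherits non-unit rules of {S} → NN | j.
N: inherits non-unit rules of {N} → NY | NbY | bb.
Y: inherits non-unit rules of {N, Y} → NY | NbY | YjS | b | bb | jN.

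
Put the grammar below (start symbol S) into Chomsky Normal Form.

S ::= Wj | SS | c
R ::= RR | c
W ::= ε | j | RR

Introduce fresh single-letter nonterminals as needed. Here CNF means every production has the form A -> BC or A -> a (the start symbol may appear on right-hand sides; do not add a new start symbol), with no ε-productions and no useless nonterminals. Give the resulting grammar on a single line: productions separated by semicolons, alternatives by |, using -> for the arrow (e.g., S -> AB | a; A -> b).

S -> c | j | SS | WA; A -> j; R -> c | RR; W -> j | RR

Nullable: {W}; after ε-elimination: S -> c | j | SS | Wj; R -> c | RR; W -> j | RR.
No unit productions to eliminate.
TERM: introduce A -> j and substitute in every rule of length ≥2.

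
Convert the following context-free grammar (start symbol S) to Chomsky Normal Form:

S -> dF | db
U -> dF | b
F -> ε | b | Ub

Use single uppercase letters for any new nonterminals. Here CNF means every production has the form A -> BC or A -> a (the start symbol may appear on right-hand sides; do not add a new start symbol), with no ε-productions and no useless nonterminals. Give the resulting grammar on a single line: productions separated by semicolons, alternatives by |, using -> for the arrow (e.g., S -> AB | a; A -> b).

Nullable: {F}; after ε-elimination: S -> d | dF | db; F -> b | Ub; U -> b | d | dF.
No unit productions to eliminate.
TERM: introduce A -> b, B -> d and substitute in every rule of length ≥2.

S -> d | BA | BF; A -> b; B -> d; F -> b | UA; U -> b | d | BF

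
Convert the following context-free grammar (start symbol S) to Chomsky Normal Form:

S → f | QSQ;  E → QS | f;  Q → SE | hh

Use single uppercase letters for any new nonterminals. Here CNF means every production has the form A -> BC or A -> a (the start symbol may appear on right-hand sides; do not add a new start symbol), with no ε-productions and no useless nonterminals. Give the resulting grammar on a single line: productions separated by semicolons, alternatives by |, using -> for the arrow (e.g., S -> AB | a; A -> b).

S -> f | QB; A -> h; B -> SQ; E -> f | QS; Q -> AA | SE

No ε-productions.
No unit productions to eliminate.
TERM: introduce A -> h and substitute in every rule of length ≥2.
BIN: S -> QSQ becomes S -> QB, B -> SQ.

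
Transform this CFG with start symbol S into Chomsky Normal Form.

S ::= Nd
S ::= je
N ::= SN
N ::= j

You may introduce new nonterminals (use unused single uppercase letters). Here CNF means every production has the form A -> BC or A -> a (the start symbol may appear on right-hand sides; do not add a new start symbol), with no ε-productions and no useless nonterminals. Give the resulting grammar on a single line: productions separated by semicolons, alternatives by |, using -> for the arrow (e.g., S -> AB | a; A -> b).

S -> BC | NA; A -> d; B -> j; C -> e; N -> j | SN

No ε-productions.
No unit productions to eliminate.
TERM: introduce A -> d, C -> e, B -> j and substitute in every rule of length ≥2.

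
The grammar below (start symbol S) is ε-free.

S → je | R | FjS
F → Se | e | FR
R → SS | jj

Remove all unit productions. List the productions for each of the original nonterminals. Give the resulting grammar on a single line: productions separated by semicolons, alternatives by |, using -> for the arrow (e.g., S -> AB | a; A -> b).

S -> SS | je | jj | FjS; F -> e | FR | Se; R -> SS | jj

Unit productions: S->R.
Unit pairs (A ⇒* B via units): (S,R).
S: inherits non-unit rules of {R, S} → FjS | SS | je | jj.
F: inherits non-unit rules of {F} → FR | Se | e.
R: inherits non-unit rules of {R} → SS | jj.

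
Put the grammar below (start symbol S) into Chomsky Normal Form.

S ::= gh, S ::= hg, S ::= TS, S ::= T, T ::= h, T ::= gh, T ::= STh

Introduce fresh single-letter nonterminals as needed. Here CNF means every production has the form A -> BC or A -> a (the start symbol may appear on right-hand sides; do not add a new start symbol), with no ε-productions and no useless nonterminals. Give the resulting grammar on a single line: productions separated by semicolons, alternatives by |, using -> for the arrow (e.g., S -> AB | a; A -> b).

No ε-productions.
After unit-elimination: S -> h | TS | gh | hg | STh; T -> h | gh | STh.
TERM: introduce B -> g, A -> h and substitute in every rule of length ≥2.
BIN: S -> STA becomes S -> SC, C -> TA; T -> STA becomes T -> SD, D -> TA.

S -> h | AB | BA | SC | TS; A -> h; B -> g; C -> TA; D -> TA; T -> h | BA | SD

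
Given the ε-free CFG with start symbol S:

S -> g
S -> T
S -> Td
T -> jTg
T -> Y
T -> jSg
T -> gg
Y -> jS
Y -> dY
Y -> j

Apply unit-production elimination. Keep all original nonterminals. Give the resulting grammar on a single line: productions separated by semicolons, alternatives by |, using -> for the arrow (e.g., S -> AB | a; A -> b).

S -> g | j | Td | dY | gg | jS | jSg | jTg; T -> j | dY | gg | jS | jSg | jTg; Y -> j | dY | jS

Unit productions: S->T, T->Y.
Unit pairs (A ⇒* B via units): (S,T), (S,Y), (T,Y).
S: inherits non-unit rules of {S, T, Y} → Td | dY | g | gg | j | jS | jSg | jTg.
T: inherits non-unit rules of {T, Y} → dY | gg | j | jS | jSg | jTg.
Y: inherits non-unit rules of {Y} → dY | j | jS.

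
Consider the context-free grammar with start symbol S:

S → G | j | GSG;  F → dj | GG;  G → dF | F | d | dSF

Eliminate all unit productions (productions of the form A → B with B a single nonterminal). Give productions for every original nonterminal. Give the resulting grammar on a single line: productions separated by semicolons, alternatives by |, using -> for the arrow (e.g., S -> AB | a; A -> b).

S -> d | j | GG | dF | dj | GSG | dSF; F -> GG | dj; G -> d | GG | dF | dj | dSF

Unit productions: G->F, S->G.
Unit pairs (A ⇒* B via units): (G,F), (S,F), (S,G).
S: inherits non-unit rules of {F, G, S} → GG | GSG | d | dF | dSF | dj | j.
F: inherits non-unit rules of {F} → GG | dj.
G: inherits non-unit rules of {F, G} → GG | d | dF | dSF | dj.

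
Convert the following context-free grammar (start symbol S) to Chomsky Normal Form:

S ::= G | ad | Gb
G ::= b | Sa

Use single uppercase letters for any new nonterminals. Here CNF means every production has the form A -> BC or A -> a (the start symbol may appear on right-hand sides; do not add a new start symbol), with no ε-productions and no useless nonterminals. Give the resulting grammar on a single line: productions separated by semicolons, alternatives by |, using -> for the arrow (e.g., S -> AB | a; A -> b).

No ε-productions.
After unit-elimination: S -> b | Gb | Sa | ad; G -> b | Sa.
TERM: introduce A -> a, B -> b, C -> d and substitute in every rule of length ≥2.

S -> b | AC | GB | SA; A -> a; B -> b; C -> d; G -> b | SA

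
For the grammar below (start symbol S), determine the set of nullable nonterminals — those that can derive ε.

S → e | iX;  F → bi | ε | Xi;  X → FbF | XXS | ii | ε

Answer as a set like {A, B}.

Directly nullable (have an ε-rule): {F, X}.
Not nullable: S — each has a terminal in every rule's right-hand side or depends on a non-nullable symbol.

{F, X}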